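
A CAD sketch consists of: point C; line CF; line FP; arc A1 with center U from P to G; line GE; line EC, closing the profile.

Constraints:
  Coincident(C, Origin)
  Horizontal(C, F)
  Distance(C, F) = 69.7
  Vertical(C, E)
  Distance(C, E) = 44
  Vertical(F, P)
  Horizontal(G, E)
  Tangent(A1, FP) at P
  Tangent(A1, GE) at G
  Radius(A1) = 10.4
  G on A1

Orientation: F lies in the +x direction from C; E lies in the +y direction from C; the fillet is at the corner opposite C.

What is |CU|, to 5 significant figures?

68.158

CE is vertical with |CE| = 44.0 and E on the +y side, so E = (0.0000, 44.000). The virtual corner opposite C is at (69.700, 44.000). Since A1 is tangent to FP there, UP ⟂ FP and tangency of A1 to GE means the radius UG is perpendicular to GE, with radius 10.4, so the center U sits 10.4 in from both sides at U = (59.300, 33.600). Then |CU| = |U − C| = 68.158.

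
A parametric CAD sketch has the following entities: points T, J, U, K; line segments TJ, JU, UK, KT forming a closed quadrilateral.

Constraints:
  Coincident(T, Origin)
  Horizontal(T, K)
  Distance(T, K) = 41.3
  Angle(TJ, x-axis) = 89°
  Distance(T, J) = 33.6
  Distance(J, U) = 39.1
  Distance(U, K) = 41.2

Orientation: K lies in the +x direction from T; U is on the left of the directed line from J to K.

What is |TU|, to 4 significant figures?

56.65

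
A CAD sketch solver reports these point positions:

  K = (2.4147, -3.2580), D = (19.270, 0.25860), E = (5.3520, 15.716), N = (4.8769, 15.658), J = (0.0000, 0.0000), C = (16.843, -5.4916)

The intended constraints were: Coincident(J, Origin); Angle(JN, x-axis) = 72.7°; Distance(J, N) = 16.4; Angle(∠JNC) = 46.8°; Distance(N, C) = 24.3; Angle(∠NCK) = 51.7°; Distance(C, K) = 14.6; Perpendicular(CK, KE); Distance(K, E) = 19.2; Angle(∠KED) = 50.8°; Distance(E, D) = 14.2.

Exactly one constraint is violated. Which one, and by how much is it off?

Distance(E, D) = 14.2 — off by 6.60.

J = (0.00, 0.00) ✓; JN at 72.70° ✓; |JN| = 16.40 ✓; ∠JNC = 46.80° ✓; |NC| = 24.30 ✓; ∠NCK = 51.70° ✓; |CK| = 14.60 ✓; ∠(CK, KE) = 90.00° ✓; |KE| = 19.20 ✓; ∠KED = 50.80° ✓; |ED| = 20.80 ✗.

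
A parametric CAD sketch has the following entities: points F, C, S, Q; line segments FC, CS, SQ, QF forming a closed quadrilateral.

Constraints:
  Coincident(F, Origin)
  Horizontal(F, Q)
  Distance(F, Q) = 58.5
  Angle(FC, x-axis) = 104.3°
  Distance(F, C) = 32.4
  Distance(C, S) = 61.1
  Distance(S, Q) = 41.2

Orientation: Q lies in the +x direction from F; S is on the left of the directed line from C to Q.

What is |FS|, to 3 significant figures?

66.4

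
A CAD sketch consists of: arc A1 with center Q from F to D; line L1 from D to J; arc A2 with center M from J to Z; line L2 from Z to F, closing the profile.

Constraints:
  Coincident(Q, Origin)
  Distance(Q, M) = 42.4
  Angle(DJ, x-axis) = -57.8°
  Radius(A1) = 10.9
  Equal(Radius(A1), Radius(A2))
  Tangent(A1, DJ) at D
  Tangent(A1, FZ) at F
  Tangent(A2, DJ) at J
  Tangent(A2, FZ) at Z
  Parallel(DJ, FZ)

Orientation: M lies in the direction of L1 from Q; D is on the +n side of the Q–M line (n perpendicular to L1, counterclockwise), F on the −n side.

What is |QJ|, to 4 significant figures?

43.78

The slot axis is L1's direction at -57.8°, so u = (cos -57.8°, sin -57.8°) = (0.5329, -0.8462) and n = (−sin -57.8°, cos -57.8°) = (0.8462, 0.5329). Q is at the origin and M lies 42.4 along u from Q, so M = 42.4·u = (22.59, -35.88). Tangency of A1 to both parallel lines with radius 10.9 puts D and F at Q ± 10.9·n: D = (9.224, 5.808), F = (-9.224, -5.808). Equal radii place J and Z the same way about M: J = M + 10.9·n = (31.82, -30.07), Z = M − 10.9·n = (13.37, -41.69). Then |QJ| = |J − Q| = 43.78.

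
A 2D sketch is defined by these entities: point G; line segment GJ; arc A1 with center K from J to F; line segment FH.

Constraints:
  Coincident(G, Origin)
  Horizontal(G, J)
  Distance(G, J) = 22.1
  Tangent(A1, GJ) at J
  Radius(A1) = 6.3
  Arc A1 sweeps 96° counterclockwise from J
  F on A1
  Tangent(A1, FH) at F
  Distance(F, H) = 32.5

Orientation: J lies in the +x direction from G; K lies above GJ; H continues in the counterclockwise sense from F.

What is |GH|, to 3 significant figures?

46.5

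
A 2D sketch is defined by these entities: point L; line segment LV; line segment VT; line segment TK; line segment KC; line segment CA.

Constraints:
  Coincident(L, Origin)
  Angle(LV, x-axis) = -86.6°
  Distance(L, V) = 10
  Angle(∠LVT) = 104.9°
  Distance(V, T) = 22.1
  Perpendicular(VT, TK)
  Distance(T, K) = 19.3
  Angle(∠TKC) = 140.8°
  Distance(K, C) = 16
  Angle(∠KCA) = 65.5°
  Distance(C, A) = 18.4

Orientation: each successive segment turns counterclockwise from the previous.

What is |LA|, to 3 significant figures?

8.47

∠TKC = 140.8° gives KC at 118° from the x-axis; with |KC| = 16.0, C = (18.7, 18.7). ∠KCA = 65.5° gives CA at -128° from the x-axis; with |CA| = 18.4, A = (7.38, 4.15). Then |LA| = |A − L| = 8.47.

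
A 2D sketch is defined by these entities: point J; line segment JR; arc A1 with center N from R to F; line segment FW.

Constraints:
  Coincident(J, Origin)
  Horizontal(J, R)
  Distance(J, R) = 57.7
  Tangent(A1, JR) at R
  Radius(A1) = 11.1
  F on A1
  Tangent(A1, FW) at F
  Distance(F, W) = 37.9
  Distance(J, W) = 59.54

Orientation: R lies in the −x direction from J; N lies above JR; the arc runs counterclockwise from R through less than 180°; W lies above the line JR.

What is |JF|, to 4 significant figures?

47.67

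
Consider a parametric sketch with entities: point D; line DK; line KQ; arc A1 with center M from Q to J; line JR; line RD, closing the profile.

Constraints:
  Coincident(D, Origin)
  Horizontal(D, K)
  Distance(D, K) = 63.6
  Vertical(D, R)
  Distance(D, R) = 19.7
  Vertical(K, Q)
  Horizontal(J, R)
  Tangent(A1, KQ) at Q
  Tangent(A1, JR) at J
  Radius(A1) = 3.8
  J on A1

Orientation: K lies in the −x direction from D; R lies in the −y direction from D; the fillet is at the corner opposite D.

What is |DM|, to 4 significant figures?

61.88

D is at the origin; DK is horizontal with |DK| = 63.6 and K on the −x side, so K = (-63.60, 0.000). DR is vertical with |DR| = 19.7 and R on the −y side, so R = (0.000, -19.70). The virtual corner opposite D is at (-63.60, -19.70). A1 meets KQ tangentially, so MQ is at right angles to KQ and A1 meets JR tangentially, so MJ is at right angles to JR, with radius 3.8, so the center M sits 3.8 in from both sides at M = (-59.80, -15.90). Then |DM| = |M − D| = 61.88.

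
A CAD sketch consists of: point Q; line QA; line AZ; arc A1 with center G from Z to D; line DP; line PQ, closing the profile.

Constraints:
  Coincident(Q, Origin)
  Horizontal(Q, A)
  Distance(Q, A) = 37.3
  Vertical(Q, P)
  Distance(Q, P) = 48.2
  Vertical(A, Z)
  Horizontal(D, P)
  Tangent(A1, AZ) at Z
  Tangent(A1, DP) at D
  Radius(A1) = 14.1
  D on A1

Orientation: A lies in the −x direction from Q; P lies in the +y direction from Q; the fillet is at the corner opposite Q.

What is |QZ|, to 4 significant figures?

50.54

The virtual corner opposite Q is at (-37.30, 48.20). A1 meets AZ tangentially, so GZ is at right angles to AZ and the tangent condition forces GD to be normal to DP, with radius 14.1, so the center G sits 14.1 in from both sides at G = (-23.20, 34.10). That places the tangent points at Z = (-37.30, 34.10) on AZ and D = (-23.20, 48.20) on DP. Then |QZ| = |Z − Q| = 50.54.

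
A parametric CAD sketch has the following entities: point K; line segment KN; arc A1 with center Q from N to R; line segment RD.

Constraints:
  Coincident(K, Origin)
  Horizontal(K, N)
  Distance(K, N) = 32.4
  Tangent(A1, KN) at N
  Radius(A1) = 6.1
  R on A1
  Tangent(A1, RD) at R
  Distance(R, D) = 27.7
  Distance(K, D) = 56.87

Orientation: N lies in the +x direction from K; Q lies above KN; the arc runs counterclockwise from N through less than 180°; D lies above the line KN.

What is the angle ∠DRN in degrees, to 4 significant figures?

146.4°

K is at the origin; K and N share the same y with |KN| = 32.4 and N on the +x side, so N = (32.40, 0.000). Since A1 is tangent to KN there, QN ⟂ KN, so Q = N + (0, 6.1) = (32.40, 6.100). Since QR ⟂ RD (tangency), |QD| = √(6.1² + 27.7²) = 28.36 regardless of where R sits on A1. So D lies on both circle(K, 56.87) and circle(Q, 28.36); the above-KN intersection is D = (48.76, 29.27). R is the foot of the tangent from D: R = (38.02, 3.736).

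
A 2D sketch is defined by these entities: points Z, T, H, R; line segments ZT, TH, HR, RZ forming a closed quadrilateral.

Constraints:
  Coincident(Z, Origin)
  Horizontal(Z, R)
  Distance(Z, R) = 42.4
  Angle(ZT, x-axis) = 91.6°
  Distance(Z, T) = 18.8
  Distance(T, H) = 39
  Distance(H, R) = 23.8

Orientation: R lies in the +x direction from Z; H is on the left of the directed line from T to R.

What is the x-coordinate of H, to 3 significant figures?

38.2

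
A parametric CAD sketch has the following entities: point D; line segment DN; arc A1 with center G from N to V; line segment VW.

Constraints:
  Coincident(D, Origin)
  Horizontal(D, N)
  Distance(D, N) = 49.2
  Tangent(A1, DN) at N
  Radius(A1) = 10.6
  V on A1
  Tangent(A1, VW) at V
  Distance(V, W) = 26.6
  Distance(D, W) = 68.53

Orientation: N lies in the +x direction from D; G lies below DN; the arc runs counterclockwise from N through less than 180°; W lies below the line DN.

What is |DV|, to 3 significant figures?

44.2

Checks: |GV| = 10.60 ✓; ∠(GV, VW) = 90.00° ✓; |VW| = 26.60 ✓; |DW| = 68.53 ✓.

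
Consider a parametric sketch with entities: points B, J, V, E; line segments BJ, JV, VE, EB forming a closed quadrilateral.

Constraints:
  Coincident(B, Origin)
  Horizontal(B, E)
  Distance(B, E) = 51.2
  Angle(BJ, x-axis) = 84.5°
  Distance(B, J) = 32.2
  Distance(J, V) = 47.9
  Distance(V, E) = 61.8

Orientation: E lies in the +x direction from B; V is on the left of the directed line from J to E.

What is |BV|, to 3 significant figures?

73.6

Checks: |JV| = 47.90 ✓; |VE| = 61.80 ✓.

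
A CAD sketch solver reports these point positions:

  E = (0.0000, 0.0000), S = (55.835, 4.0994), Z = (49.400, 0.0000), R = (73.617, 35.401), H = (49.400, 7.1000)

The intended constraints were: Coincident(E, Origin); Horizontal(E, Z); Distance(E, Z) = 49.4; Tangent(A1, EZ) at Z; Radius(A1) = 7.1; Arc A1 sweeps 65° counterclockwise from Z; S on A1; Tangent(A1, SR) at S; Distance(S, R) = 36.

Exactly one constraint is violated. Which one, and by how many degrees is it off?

Tangent(A1, SR) at S — off by 4.60°.

E = (0.00, 0.00) ✓; E.y = 0.00, Z.y = 0.00 ✓; |EZ| = 49.40 ✓; ∠(HZ, ZE) = 90.00° ✓; |HZ| = 7.100 ✓; bearing(H→S) − bearing(H→Z) = 65.00° ✓; |HS| = 7.100 ✓; ∠(HS, SR) = 94.60° ✗; |SR| = 36.00 ✓.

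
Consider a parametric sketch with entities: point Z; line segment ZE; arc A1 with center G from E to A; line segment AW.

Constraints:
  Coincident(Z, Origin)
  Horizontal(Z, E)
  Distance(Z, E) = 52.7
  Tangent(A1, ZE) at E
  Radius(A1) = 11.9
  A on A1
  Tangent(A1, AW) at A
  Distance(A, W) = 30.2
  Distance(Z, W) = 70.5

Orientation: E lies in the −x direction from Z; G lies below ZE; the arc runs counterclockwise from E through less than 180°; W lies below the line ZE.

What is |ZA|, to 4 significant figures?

65.89

Checks: ∠(GE, EZ) = 90.00° ✓; |GE| = 11.90 ✓; |GA| = 11.90 ✓; ∠(GA, AW) = 90.00° ✓; |AW| = 30.20 ✓; |ZW| = 70.50 ✓.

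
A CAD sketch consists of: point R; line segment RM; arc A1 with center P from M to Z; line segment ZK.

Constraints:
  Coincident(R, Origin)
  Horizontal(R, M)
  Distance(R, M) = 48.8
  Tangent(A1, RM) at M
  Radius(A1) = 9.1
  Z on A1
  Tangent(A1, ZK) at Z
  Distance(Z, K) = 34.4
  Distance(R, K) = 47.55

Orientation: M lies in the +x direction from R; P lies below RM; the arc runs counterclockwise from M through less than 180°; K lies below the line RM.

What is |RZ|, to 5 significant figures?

40.702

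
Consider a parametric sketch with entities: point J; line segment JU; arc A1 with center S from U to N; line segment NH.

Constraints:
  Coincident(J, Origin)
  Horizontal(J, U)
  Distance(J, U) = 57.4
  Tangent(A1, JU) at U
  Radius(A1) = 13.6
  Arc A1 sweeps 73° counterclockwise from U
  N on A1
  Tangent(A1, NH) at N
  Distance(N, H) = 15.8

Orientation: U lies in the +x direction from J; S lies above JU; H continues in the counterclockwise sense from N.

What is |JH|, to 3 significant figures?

79.0

On A1, U sits at bearing -90° from S; a 73° counterclockwise sweep puts N at bearing -17°, so N = S + 13.6·(cos -17°, sin -17°) = (70.4, 9.62). A1 meets NH tangentially, so SN is at right angles to NH, so NH runs along (−sin -17°, cos -17°); with |NH| = 15.8, H = (75.0, 24.7). Then |JH| = |H − J| = 79.0.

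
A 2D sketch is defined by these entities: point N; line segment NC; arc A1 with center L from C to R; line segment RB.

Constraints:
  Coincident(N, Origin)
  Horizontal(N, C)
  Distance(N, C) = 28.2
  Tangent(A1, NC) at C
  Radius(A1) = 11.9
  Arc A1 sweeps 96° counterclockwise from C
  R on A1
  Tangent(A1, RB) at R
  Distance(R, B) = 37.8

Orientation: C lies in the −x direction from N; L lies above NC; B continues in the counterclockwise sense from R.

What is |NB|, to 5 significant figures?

54.653

On A1, C sits at bearing -90° from L; a 96° counterclockwise sweep puts R at bearing 6°, so R = L + 11.9·(cos 6°, sin 6°) = (-16.365, 13.144). The tangent condition forces LR to be normal to RB, so RB runs along (−sin 6°, cos 6°); with |RB| = 37.8, B = (-20.316, 50.737). Then |NB| = |B − N| = 54.653.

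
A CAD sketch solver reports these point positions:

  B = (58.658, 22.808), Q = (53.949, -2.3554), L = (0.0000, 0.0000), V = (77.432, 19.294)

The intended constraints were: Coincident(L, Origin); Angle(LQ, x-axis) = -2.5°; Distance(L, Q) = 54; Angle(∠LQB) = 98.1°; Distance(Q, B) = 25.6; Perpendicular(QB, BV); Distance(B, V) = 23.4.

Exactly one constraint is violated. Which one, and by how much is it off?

Distance(B, V) = 23.4 — off by 4.30.

L = (0.00, 0.00) ✓; LQ at -2.500° ✓; |LQ| = 54.00 ✓; ∠LQB = 98.10° ✓; |QB| = 25.60 ✓; ∠(QB, BV) = 90.00° ✓; |BV| = 19.10 ✗.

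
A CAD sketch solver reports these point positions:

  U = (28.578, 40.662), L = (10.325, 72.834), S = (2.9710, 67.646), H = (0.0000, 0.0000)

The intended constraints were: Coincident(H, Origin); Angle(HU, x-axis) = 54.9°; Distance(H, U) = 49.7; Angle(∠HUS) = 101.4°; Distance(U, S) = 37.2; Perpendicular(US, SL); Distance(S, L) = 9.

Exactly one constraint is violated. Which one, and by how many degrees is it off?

Perpendicular(US, SL) — off by 8.30°.

H = (0.00, 0.00) ✓; HU at 54.90° ✓; |HU| = 49.70 ✓; ∠HUS = 101.4° ✓; |US| = 37.20 ✓; ∠(US, SL) = 98.30° ✗; |SL| = 9.000 ✓.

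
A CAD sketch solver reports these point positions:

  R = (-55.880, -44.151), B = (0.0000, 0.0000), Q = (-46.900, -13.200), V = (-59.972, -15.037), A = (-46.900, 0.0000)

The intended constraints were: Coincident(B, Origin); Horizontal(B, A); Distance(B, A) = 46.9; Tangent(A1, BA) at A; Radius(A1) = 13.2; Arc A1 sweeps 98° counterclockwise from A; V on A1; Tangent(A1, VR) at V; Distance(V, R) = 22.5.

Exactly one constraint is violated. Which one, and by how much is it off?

Distance(V, R) = 22.5 — off by 6.90.

B = (0.00, 0.00) ✓; B.y = 0.00, A.y = 0.00 ✓; |BA| = 46.90 ✓; ∠(QA, AB) = 90.00° ✓; |QA| = 13.20 ✓; bearing(Q→V) − bearing(Q→A) = 98.00° ✓; |QV| = 13.20 ✓; ∠(QV, VR) = 90.00° ✓; |VR| = 29.40 ✗.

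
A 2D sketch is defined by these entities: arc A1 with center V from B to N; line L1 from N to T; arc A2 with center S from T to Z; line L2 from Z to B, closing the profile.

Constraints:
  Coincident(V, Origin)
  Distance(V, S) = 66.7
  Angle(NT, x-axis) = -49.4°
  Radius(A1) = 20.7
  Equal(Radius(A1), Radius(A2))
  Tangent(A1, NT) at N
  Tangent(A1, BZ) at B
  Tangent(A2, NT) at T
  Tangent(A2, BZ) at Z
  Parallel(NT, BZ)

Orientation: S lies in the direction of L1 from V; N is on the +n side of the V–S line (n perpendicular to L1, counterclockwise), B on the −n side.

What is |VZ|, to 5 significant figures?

69.838

The slot axis is L1's direction at -49.4°, so u = (cos -49.4°, sin -49.4°) = (0.65077, -0.75927) and n = (−sin -49.4°, cos -49.4°) = (0.75927, 0.65077). V is at the origin and S lies 66.7 along u from V, so S = 66.7·u = (43.407, -50.643). Tangency of A1 to both parallel lines with radius 20.7 puts N and B at V ± 20.7·n: N = (15.717, 13.471), B = (-15.717, -13.471). Equal radii place T and Z the same way about S: T = S + 20.7·n = (59.124, -37.172), Z = S − 20.7·n = (27.690, -64.114). Then |VZ| = |Z − V| = 69.838.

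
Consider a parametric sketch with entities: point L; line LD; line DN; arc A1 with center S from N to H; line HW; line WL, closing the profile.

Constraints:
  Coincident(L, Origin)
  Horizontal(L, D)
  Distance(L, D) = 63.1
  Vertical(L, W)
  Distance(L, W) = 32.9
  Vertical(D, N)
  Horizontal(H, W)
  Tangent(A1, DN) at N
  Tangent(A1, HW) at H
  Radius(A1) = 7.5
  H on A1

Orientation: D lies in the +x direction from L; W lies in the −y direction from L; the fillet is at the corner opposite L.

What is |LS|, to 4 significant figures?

61.13

L is at the origin; L and D share the same y with |LD| = 63.1 and D on the +x side, so D = (63.10, 0.000). LW is vertical with |LW| = 32.9 and W on the −y side, so W = (0.000, -32.90). The virtual corner opposite L is at (63.10, -32.90). A1 meets DN tangentially, so SN is at right angles to DN and A1 meets HW tangentially, so SH is at right angles to HW, with radius 7.5, so the center S sits 7.5 in from both sides at S = (55.60, -25.40). Then |LS| = |S − L| = 61.13.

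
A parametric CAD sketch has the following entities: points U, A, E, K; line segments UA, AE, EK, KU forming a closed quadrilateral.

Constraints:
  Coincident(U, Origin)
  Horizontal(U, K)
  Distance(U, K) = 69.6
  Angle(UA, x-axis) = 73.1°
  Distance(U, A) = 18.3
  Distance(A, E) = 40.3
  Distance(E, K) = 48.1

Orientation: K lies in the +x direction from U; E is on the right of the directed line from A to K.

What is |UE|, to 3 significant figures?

30.6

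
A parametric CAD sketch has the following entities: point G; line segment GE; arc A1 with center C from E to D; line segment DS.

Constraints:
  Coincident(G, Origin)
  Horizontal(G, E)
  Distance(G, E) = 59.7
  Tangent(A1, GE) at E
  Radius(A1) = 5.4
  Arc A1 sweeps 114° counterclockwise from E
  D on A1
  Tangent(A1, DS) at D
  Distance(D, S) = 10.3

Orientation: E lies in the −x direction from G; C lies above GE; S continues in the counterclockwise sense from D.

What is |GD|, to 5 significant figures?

55.291

G is at the origin; GE is horizontal with |GE| = 59.7 and E on the −x side, so E = (-59.700, 0.0000). The tangent condition forces CE to be normal to GE, so C = E + (0, 5.4) = (-59.700, 5.4000). On A1, E sits at bearing -90° from C; a 114° counterclockwise sweep puts D at bearing 24°, so D = C + 5.4·(cos 24°, sin 24°) = (-54.767, 7.5964). Then |GD| = |D − G| = 55.291.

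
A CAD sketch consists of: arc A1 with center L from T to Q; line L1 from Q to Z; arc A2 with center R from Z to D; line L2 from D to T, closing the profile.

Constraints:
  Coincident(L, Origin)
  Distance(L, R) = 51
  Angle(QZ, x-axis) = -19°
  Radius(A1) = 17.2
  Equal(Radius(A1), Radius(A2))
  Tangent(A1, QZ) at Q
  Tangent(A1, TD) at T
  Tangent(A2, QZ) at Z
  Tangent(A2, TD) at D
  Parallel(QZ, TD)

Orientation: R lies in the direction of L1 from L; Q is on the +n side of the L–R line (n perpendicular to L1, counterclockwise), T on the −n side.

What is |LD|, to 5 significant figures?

53.822

The slot axis is L1's direction at -19.0°, so u = (cos -19.0°, sin -19.0°) = (0.94552, -0.32557) and n = (−sin -19.0°, cos -19.0°) = (0.32557, 0.94552). L is at the origin and R lies 51.0 along u from L, so R = 51.0·u = (48.221, -16.604). Tangency of A1 to both parallel lines with radius 17.2 puts Q and T at L ± 17.2·n: Q = (5.5998, 16.263), T = (-5.5998, -16.263). Equal radii place Z and D the same way about R: Z = R + 17.2·n = (53.821, -0.34106), D = R − 17.2·n = (42.622, -32.867). Then |LD| = |D − L| = 53.822.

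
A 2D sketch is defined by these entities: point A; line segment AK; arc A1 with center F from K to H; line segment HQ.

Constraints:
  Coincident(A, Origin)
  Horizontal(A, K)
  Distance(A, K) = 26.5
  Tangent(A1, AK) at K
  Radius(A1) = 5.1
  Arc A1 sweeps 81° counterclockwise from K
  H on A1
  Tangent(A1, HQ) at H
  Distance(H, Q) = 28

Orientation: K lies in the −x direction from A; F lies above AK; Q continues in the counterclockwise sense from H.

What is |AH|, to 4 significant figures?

21.89

A is at the origin; AK is horizontal with |AK| = 26.5 and K on the −x side, so K = (-26.50, 0.000). A1 meets AK tangentially, so FK is at right angles to AK, so F = K + (0, 5.1) = (-26.50, 5.100). On A1, K sits at bearing -90° from F; an 81° counterclockwise sweep puts H at bearing -9°, so H = F + 5.1·(cos -9°, sin -9°) = (-21.46, 4.302). Then |AH| = |H − A| = 21.89.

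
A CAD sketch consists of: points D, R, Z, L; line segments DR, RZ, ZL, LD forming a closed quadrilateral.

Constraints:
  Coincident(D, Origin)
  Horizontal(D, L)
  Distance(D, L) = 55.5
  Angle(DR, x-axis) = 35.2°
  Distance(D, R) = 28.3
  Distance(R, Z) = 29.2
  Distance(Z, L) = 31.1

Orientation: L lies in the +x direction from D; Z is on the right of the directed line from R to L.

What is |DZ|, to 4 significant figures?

29.87

Checks: |RZ| = 29.20 ✓; |ZL| = 31.10 ✓.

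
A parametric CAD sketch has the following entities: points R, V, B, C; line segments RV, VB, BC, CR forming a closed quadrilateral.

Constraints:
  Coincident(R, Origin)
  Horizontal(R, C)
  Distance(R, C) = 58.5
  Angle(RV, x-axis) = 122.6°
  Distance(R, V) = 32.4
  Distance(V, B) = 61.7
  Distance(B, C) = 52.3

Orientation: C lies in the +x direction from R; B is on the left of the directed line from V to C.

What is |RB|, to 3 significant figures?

63.5

Checks: |VB| = 61.70 ✓; |BC| = 52.30 ✓.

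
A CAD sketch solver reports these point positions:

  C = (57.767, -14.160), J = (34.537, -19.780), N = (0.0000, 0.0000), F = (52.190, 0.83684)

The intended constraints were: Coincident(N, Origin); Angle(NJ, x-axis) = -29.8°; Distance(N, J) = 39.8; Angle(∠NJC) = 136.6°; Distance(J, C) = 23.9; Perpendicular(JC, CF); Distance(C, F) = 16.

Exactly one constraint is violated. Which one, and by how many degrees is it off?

Perpendicular(JC, CF) — off by 6.80°.

N = (0.00, 0.00) ✓; NJ at -29.80° ✓; |NJ| = 39.80 ✓; ∠NJC = 136.6° ✓; |JC| = 23.90 ✓; ∠(JC, CF) = 96.80° ✗; |CF| = 16.00 ✓.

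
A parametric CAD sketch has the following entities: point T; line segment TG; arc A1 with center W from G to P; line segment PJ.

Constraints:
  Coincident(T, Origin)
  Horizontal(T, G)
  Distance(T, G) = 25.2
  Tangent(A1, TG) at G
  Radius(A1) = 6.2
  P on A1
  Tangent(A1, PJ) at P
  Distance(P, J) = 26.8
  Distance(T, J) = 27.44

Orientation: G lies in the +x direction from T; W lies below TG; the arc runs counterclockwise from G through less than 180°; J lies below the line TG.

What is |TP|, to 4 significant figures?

20.04

T is at the origin; TG is horizontal with |TG| = 25.2 and G on the +x side, so G = (25.20, 0.000). Tangency of A1 to TG means the radius WG is perpendicular to TG, so W = G + (0, -6.2) = (25.20, -6.200). Since WP ⟂ PJ (tangency), |WJ| = √(6.2² + 26.8²) = 27.51 regardless of where P sits on A1. So J lies on both circle(T, 27.44) and circle(W, 27.51); the below-TG intersection is J = (6.745, -26.60). P is the foot of the tangent from J: P = (19.78, -3.184).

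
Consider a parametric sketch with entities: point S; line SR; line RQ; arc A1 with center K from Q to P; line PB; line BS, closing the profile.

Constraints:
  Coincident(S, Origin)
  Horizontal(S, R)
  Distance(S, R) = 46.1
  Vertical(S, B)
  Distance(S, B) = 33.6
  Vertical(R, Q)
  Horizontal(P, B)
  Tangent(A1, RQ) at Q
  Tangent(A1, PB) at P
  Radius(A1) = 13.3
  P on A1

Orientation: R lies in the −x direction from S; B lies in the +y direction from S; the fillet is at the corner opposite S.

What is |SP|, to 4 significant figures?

46.96

S is at the origin; S and R share the same y with |SR| = 46.1 and R on the −x side, so R = (-46.10, 0.000). SB is vertical with |SB| = 33.6 and B on the +y side, so B = (0.000, 33.60). The virtual corner opposite S is at (-46.10, 33.60). A1 meets RQ tangentially, so KQ is at right angles to RQ and A1 meets PB tangentially, so KP is at right angles to PB, with radius 13.3, so the center K sits 13.3 in from both sides at K = (-32.80, 20.30). That places the tangent points at Q = (-46.10, 20.30) on RQ and P = (-32.80, 33.60) on PB. Then |SP| = |P − S| = 46.96.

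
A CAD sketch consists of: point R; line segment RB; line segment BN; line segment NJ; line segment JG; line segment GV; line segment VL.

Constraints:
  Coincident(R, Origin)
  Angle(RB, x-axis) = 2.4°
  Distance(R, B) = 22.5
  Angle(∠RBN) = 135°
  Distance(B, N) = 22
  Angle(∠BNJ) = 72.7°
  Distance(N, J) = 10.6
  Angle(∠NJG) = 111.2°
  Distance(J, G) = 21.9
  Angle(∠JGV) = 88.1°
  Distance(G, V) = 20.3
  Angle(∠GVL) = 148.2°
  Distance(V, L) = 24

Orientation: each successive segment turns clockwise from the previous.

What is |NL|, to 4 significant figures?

32.56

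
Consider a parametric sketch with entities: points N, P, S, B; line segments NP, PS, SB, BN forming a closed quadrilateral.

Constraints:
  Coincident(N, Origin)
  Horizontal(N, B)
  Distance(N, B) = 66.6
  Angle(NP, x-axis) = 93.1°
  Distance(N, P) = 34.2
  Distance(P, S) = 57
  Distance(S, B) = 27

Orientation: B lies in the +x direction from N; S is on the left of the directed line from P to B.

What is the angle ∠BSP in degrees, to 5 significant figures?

127.49°

Checks: |PS| = 57.00 ✓; |SB| = 27.00 ✓.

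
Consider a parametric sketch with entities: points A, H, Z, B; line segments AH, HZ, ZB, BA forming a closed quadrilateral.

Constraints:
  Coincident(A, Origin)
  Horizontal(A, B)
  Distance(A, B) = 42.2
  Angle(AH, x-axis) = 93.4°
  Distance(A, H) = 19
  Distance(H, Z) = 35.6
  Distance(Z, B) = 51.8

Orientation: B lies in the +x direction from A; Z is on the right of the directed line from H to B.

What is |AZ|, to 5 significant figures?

17.603

Checks: |HZ| = 35.60 ✓; |ZB| = 51.80 ✓.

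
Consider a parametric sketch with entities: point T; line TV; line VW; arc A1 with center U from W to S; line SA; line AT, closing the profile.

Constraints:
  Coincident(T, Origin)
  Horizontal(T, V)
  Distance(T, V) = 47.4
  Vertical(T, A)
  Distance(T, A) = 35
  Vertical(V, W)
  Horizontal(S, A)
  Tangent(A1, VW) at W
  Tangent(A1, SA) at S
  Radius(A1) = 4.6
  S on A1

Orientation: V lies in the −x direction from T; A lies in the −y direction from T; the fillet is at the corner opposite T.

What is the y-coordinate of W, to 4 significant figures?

-30.40

T is at the origin; T and V share the same y with |TV| = 47.4 and V on the −x side, so V = (-47.40, 0.000). TA is vertical with |TA| = 35.0 and A on the −y side, so A = (0.000, -35.00). The virtual corner opposite T is at (-47.40, -35.00). Tangency of A1 to VW means the radius UW is perpendicular to VW and since A1 is tangent to SA there, US ⟂ SA, with radius 4.6, so the center U sits 4.6 in from both sides at U = (-42.80, -30.40). That places the tangent points at W = (-47.40, -30.40) on VW and S = (-42.80, -35.00) on SA. So W.y = -30.40.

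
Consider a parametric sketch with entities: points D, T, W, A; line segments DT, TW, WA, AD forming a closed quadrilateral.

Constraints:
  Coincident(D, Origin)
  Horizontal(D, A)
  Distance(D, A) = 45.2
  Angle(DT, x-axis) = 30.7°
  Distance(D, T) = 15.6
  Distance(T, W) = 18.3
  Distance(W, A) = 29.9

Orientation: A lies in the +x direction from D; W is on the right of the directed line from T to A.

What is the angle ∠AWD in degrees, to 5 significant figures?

130.12°

Checks: |TW| = 18.30 ✓; |WA| = 29.90 ✓.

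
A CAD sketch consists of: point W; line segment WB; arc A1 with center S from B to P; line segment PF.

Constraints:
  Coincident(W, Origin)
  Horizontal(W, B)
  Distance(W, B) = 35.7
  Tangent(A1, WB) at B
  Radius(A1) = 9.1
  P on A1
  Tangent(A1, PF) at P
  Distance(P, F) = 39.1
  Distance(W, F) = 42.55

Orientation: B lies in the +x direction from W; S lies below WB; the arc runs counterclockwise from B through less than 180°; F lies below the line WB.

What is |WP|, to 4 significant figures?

27.92

Checks: |SP| = 9.100 ✓; ∠(SP, PF) = 90.00° ✓; |PF| = 39.10 ✓; |WF| = 42.55 ✓.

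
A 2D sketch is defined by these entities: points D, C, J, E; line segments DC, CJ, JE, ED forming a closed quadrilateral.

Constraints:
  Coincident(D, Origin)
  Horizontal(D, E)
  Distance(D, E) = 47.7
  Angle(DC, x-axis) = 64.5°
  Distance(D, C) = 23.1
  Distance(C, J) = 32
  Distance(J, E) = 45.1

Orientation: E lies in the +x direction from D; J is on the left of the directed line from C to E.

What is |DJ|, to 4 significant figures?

54.17

D is at the origin; DE is horizontal with |DE| = 47.7 and E in +x, so E = (47.7, 0). DC runs at 64.5° with |DC| = 23.1, so C = (9.945, 20.85). J is determined by |CJ| = 32.0 and |JE| = 45.1 together: it lies at the intersection of circle(C, 32.0) and circle(E, 45.1). With |CE| = 43.13, the foot of the radical line on CE is 9.856 from C and the perpendicular offset is √(32.0² − 9.856²) = 30.44. Taking the left-of-CE solution: J = (33.29, 42.74).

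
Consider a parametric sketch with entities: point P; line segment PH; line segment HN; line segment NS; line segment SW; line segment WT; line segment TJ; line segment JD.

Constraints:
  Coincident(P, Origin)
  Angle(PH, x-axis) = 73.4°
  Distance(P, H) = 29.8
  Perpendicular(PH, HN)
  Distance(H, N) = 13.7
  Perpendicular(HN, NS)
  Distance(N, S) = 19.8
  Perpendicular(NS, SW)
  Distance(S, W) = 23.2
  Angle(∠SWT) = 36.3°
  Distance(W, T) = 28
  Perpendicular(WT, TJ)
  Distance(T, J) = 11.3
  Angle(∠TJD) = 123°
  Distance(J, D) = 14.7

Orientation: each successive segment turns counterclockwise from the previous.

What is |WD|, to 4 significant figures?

24.87

P is at the origin; PH runs at 73.4° with length 29.8, so H = (8.514, 28.56). PH is perpendicular to HN, so HN runs at 163.4°; with |HN| = 13.7, N = (-4.616, 32.47). HN ⟂ NS, so NS runs at -106.6°; with |NS| = 19.8, S = (-10.27, 13.50). NS is perpendicular to SW, so SW runs at -16.60°; with |SW| = 23.2, W = (11.96, 6.869). ∠SWT = 36.3° gives WT at 127.1° from the x-axis; with |WT| = 28.0, T = (-4.929, 29.20). WT is perpendicular to TJ, so TJ runs at -142.9°; with |TJ| = 11.3, J = (-13.94, 22.39). ∠TJD = 123.0° gives JD at -85.90° from the x-axis; with |JD| = 14.7, D = (-12.89, 7.723). Then |WD| = |D − W| = 24.87.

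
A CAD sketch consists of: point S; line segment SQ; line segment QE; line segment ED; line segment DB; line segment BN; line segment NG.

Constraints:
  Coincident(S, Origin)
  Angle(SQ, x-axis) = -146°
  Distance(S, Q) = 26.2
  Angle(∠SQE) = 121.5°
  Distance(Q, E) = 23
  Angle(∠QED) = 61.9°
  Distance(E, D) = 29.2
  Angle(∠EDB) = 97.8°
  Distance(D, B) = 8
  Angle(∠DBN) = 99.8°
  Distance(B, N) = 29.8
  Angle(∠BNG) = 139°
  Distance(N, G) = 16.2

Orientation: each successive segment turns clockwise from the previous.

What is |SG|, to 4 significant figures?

51.24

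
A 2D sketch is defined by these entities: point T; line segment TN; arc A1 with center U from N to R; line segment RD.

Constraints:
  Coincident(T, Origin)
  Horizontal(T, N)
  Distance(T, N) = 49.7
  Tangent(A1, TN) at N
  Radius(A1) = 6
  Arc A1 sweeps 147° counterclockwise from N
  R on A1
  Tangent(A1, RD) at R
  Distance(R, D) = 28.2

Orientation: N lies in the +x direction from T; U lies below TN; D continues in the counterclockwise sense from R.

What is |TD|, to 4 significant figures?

74.89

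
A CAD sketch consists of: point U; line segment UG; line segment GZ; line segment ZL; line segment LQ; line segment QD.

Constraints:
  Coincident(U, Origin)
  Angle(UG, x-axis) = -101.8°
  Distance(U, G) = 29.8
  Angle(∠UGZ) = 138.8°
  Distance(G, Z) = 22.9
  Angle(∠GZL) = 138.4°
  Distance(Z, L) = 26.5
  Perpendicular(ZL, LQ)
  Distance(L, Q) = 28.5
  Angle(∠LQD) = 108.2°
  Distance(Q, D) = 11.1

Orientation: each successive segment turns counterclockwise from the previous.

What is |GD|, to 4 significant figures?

37.08

The perpendicularity gives LQ at right angles to ZL, so LQ runs at 71.00°; with |LQ| = 28.5, Q = (39.48, -30.80). ∠LQD = 108.2° gives QD at 142.8° from the x-axis; with |QD| = 11.1, D = (30.64, -24.09). Then |GD| = |D − G| = 37.08.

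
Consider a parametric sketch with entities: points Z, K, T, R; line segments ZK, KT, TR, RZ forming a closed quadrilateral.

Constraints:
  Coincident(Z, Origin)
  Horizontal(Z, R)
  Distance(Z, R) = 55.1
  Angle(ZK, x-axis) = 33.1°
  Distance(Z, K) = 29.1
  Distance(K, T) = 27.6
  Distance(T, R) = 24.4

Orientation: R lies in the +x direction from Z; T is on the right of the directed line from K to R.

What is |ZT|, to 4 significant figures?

34.57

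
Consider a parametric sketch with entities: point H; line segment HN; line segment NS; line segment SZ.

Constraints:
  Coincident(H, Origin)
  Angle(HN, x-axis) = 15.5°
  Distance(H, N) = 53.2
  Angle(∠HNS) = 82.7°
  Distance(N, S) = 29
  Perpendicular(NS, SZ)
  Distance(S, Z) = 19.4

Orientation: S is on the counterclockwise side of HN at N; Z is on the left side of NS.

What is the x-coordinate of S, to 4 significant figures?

40.03

H is at the origin; HN runs at 15.5° with length 53.2, so N = 53.2·(cos 15.5°, sin 15.5°) = (51.27, 14.22). ∠HNS = 82.7°, so NS runs at 15.5° + (180° − 82.7°) = 112.8° from the x-axis; with |NS| = 29.0, S = N + 29.0·(cos 112.8°, sin 112.8°) = (40.03, 40.95). So S.x = 40.03.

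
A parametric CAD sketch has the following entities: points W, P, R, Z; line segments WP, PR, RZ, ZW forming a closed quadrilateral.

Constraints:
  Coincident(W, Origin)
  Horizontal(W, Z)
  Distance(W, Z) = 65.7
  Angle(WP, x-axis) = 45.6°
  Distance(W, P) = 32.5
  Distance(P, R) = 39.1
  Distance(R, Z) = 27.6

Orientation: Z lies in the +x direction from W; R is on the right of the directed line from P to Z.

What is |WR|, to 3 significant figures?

42.2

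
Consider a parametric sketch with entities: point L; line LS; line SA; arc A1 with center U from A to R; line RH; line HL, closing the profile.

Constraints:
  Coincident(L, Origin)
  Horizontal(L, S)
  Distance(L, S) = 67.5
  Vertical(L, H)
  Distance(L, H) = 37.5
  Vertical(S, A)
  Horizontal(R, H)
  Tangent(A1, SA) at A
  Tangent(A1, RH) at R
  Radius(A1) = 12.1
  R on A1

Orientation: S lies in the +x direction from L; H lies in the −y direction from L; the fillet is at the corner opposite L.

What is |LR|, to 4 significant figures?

66.90

The virtual corner opposite L is at (67.50, -37.50). The tangent condition forces UA to be normal to SA and A1 meets RH tangentially, so UR is at right angles to RH, with radius 12.1, so the center U sits 12.1 in from both sides at U = (55.40, -25.40). That places the tangent points at A = (67.50, -25.40) on SA and R = (55.40, -37.50) on RH. Then |LR| = |R − L| = 66.90.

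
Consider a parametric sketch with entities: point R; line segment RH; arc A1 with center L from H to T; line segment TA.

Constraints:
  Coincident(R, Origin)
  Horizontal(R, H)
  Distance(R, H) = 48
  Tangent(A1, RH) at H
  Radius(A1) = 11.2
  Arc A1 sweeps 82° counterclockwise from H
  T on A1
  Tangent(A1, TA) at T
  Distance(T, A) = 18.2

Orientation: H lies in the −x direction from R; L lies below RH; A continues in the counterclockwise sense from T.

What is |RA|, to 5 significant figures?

67.549

On A1, H sits at bearing 90° from L; an 82° counterclockwise sweep puts T at bearing 172°, so T = L + 11.2·(cos 172°, sin 172°) = (-59.091, -9.6413). A1 meets TA tangentially, so LT is at right angles to TA, so TA runs along (−sin 172°, cos 172°); with |TA| = 18.2, A = (-61.624, -27.664). Then |RA| = |A − R| = 67.549.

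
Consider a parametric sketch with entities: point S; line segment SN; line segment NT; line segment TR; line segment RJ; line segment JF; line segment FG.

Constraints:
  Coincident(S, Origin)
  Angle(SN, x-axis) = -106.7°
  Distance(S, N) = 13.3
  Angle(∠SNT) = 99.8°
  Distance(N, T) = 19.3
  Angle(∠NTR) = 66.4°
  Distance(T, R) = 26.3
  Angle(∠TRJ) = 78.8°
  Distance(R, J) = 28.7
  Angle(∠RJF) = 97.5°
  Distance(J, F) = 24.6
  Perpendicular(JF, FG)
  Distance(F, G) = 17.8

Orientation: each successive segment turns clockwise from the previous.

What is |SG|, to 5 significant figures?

24.006

S is at the origin; SN runs at -106.7° with length 13.3, so N = (-3.8219, -12.739). ∠SNT = 99.8° gives NT at 173.10° from the x-axis; with |NT| = 19.3, T = (-22.982, -10.420). ∠NTR = 66.4° gives TR at 59.500° from the x-axis; with |TR| = 26.3, R = (-9.6339, 12.240). ∠TRJ = 78.8° gives RJ at -41.700° from the x-axis; with |RJ| = 28.7, J = (11.795, -6.8517). ∠RJF = 97.5° gives JF at -124.20° from the x-axis; with |JF| = 24.6, F = (-2.0326, -27.198). JF ⟂ FG, so FG runs at 145.80°; with |FG| = 17.8, G = (-16.755, -17.193). Then |SG| = |G − S| = 24.006.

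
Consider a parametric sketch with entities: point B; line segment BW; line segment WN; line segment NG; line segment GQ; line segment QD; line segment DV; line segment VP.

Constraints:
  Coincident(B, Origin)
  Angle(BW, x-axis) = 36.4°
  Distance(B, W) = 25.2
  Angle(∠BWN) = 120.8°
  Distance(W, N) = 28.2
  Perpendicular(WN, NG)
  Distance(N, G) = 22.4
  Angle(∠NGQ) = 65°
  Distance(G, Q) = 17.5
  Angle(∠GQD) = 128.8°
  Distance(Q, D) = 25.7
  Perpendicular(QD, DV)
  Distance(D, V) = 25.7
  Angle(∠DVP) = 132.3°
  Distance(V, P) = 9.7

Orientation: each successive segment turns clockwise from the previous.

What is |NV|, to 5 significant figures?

16.356

∠GQD = 128.8° gives QD at 81.000° from the x-axis; with |QD| = 25.7, D = (29.865, 21.724). The perpendicularity gives DV at right angles to QD, so DV runs at -9.0000°; with |DV| = 25.7, V = (55.248, 17.704). Then |NV| = |V − N| = 16.356.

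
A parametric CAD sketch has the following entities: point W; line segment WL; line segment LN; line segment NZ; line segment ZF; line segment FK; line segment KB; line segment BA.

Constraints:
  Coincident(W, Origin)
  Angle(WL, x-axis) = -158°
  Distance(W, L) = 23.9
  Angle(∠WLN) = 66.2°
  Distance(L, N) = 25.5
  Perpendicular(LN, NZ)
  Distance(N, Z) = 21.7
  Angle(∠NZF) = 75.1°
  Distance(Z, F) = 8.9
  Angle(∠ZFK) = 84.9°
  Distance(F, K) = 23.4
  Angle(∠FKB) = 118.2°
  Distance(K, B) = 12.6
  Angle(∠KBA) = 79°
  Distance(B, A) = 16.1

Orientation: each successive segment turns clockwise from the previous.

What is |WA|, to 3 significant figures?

28.8

W is at the origin; WL runs at -158.0° with length 23.9, so L = (-22.2, -8.95). ∠WLN = 66.2° gives LN at 88.2° from the x-axis; with |LN| = 25.5, N = (-21.4, 16.5). The perpendicularity gives NZ at right angles to LN, so NZ runs at -1.80°; with |NZ| = 21.7, Z = (0.331, 15.9). ∠NZF = 75.1° gives ZF at -107° from the x-axis; with |ZF| = 8.9, F = (-2.23, 7.33). ∠ZFK = 84.9° gives FK at 158° from the x-axis; with |FK| = 23.4, K = (-24.0, 16.0). ∠FKB = 118.2° gives KB at 96.4° from the x-axis; with |KB| = 12.6, B = (-25.4, 28.5). ∠KBA = 79.0° gives BA at -4.60° from the x-axis; with |BA| = 16.1, A = (-9.31, 27.2). Then |WA| = |A − W| = 28.8.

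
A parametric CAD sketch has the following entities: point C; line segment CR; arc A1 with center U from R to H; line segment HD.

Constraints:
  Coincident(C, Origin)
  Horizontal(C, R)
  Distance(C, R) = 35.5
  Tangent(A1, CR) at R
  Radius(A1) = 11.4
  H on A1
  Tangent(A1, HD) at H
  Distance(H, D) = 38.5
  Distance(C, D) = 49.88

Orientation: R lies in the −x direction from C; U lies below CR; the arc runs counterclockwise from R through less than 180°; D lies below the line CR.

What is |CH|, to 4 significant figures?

47.77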